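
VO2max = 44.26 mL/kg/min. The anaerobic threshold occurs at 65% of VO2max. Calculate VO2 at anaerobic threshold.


AT fraction = 65 / 100 = 0.65
AT VO2 = 44.26 * 0.65
= 28.77 mL/kg/min

28.77 mL/kg/min


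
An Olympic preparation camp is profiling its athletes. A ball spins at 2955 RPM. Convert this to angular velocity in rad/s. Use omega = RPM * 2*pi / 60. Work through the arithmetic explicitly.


omega = 2955 * 2 * pi / 60
= 2955 * 6.28318531 / 60
= 18566.813 / 60
= 309.447 rad/s

309.447 rad/s


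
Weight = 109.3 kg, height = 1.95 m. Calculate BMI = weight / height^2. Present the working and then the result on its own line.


height^2 = 1.95^2 = 3.8025
BMI = 109.3 / 3.8025 = 28.74 kg/m^2

28.74 kg/m^2


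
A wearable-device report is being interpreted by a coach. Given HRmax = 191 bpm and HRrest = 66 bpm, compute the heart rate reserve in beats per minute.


Heart rate reserve = maximum HR minus resting HR
HRR = 191 - 66 = 125 bpm

125 bpm


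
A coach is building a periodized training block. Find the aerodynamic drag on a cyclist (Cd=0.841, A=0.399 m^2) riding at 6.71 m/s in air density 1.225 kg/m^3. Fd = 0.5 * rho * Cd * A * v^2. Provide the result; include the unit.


Fd = 0.5 * 1.225 * 0.841 * 0.399 * 6.71^2
= 0.5 * 1.225 * 0.841 * 0.399 * 45.0241
= 9.254 N

9.254 N


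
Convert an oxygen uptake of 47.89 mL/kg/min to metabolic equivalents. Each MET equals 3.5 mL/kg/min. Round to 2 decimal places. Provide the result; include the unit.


One MET = 3.5 mL/kg/min
Number of METs = 47.89 / 3.5
= 13.68 METs

13.68 METs


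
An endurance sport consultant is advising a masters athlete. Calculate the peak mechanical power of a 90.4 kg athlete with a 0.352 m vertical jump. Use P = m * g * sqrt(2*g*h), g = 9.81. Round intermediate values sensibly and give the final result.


First, sqrt(2gh) = sqrt(2 * 9.81 * 0.352)
= sqrt(6.90624) = 2.627973 m/s
Power = 90.4 * 9.81 * 2.627973 = 2330.55 W

2330.55 W


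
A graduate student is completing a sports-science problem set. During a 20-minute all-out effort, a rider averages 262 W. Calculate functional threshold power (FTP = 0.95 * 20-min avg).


FTP = 0.95 * 262
= 248.9 W

248.9 W


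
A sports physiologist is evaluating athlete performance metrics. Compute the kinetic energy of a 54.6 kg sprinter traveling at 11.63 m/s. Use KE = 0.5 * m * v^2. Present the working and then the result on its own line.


Velocity squared = 135.2569
KE = 0.5 * 54.6 * 135.2569 = 3692.51 J

3692.51 J


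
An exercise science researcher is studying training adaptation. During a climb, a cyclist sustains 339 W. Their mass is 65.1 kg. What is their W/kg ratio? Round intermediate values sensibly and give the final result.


Power-to-weight = 339 W / 65.1 kg
= 5.207 W/kg

5.207 W/kg


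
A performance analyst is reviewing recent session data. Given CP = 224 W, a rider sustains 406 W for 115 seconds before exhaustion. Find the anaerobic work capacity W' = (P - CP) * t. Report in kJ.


Excess power = 406 - 224 = 182 W
Work above CP = 182 * 115 = 20930 J
W' = 20.93 kJ

20.93 kJ


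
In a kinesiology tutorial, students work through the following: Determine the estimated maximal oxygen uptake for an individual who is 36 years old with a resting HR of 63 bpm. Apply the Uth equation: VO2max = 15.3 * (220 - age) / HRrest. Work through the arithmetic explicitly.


HRmax = 220 - 36 = 184
VO2max = 15.3 * (184 / 63)
= 15.3 * 2.9206
= 44.69 mL/kg/min

44.69 mL/kg/min


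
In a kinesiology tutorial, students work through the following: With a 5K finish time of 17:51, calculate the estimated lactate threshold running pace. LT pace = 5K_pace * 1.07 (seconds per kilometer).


Race duration = 1071 s for 5 km
Average pace = 1071 / 5 = 214.2 s/km
LT pace = 214.2 * 1.07
= 229.19 s/km

229.19 s/km


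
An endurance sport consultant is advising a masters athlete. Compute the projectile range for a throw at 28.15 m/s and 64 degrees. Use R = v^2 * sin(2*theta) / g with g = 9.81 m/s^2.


Two times the angle = 128 degrees
sin(128) = 0.788011
R = 792.4225 * 0.788011 / 9.81 = 63.653 m

63.653 m


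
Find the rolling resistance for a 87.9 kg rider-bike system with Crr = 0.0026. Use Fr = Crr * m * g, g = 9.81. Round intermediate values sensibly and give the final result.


m * g = 87.9 * 9.81 = 862.299 N
Fr = 0.0026 * 862.299 = 2.242 N

2.242 N


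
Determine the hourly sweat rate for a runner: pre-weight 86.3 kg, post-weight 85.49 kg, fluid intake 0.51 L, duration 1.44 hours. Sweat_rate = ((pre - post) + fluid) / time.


Mass lost = 86.3 - 85.49 = 0.81 kg
Add fluid consumed: 0.81 + 0.51 = 1.32 L total sweat
Sweat rate = 1.32 / 1.44 = 0.917 L/h

0.917 L/h


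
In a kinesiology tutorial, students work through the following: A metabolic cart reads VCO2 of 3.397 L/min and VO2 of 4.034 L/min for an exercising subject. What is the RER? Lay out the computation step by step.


RER = VCO2 / VO2 = 3.397 / 4.034 = 0.8421

0.8421


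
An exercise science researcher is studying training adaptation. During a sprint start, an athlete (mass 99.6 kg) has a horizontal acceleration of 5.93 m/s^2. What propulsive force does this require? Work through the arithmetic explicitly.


Propulsive force = mass * acceleration
= 99.6 kg * 5.93 m/s^2
= 590.63 N

590.63 N


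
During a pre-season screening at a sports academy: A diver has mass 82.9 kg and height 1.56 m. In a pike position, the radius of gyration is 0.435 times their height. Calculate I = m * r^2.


r = 0.435 * 1.56 = 0.6786 m
I = m * r^2 = 82.9 * 0.460498 = 38.175 kg*m^2

38.175 kg*m^2


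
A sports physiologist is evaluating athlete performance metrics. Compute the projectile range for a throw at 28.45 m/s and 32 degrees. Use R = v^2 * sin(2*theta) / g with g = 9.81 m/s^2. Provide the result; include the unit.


Two times the angle = 64 degrees
sin(64) = 0.898794
R = 809.4025 * 0.898794 / 9.81 = 74.158 m

74.158 m


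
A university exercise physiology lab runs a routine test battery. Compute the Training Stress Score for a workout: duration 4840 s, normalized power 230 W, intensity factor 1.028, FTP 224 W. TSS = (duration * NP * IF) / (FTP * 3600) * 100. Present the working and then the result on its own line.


Product = 4840 * 230 * 1.028 = 1144369.6
Base = 224 * 3600 = 806400
TSS = 1144369.6 / 806400 * 100 = 141.91

141.91 TSS


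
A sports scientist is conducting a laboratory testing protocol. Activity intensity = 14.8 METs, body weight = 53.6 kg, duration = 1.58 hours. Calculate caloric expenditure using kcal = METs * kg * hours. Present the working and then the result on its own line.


kcal = 14.8 * 53.6 * 1.58
= 793.28 * 1.58
= 1253.38 kcal

1253.38 kcal


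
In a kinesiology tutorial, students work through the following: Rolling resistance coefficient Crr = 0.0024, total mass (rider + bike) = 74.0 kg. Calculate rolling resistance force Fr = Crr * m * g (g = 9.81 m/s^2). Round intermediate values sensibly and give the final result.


Fr = Crr * m * g
= 0.0024 * 74.0 * 9.81
= 1.742 N

1.742 N


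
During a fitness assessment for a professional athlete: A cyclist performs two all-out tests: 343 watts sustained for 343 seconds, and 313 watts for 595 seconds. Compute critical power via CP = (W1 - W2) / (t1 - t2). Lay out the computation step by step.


W1 = P1 * t1 = 343 * 343 = 117649 J
W2 = P2 * t2 = 313 * 595 = 186235 J
CP = (117649 - 186235) / (343 - 595)
= 272.17 W

272.17 W


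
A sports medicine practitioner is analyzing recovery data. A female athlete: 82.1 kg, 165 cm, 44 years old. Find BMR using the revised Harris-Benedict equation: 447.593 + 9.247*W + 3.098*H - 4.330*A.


Intercept = 447.593
Weight contribution = 9.247 * 82.1 = 759.1787
Height contribution = 3.098 * 165 = 511.17
Age contribution = 4.33 * 44 = 190.52
BMR = 447.593 + 759.1787 + 511.17 - 190.52
= 1527.42 kcal/day

1527.42 kcal/day


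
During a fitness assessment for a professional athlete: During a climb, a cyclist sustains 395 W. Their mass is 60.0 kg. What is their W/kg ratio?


Power-to-weight = 395 W / 60.0 kg
= 6.583 W/kg

6.583 W/kg


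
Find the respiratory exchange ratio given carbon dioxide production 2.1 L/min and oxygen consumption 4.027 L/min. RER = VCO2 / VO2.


VCO2 = 2.1 L/min
VO2 = 4.027 L/min
RER = 2.1 / 4.027 = 0.5215

0.5215


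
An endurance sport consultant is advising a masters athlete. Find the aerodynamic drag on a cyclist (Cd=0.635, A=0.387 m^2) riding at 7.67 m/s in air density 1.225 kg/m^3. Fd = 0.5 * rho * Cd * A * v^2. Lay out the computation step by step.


Fd = 0.5 * 1.225 * 0.635 * 0.387 * 7.67^2
= 0.5 * 1.225 * 0.635 * 0.387 * 58.8289
= 8.855 N

8.855 N


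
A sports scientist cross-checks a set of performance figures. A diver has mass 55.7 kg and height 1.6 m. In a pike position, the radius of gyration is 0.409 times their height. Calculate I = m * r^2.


r = 0.409 * 1.6 = 0.6544 m
I = m * r^2 = 55.7 * 0.428239 = 23.853 kg*m^2

23.853 kg*m^2


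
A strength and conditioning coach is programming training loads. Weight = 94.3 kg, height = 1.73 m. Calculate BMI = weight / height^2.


height^2 = 1.73^2 = 2.9929
BMI = 94.3 / 2.9929 = 31.51 kg/m^2

31.51 kg/m^2


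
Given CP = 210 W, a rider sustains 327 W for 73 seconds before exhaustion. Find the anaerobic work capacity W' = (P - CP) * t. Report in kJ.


Excess power = 327 - 210 = 117 W
Work above CP = 117 * 73 = 8541 J
W' = 8.541 kJ

8.541 kJ


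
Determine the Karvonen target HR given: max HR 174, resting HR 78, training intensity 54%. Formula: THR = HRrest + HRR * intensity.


HRR = HRmax - HRrest = 174 - 78 = 96
THR = 78 + 96 * 0.54
= 129.84 bpm

129.84 bpm


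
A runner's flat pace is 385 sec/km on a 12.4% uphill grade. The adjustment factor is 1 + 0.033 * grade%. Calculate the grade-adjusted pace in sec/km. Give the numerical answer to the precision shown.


Factor = 1 + 0.033 * 12.4 = 1.4092
Adjusted pace = 385 * 1.4092
= 542.54 sec/km

542.54 s/km


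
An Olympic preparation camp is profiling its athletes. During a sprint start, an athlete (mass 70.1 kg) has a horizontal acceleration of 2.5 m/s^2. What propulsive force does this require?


Propulsive force = mass * acceleration
= 70.1 kg * 2.5 m/s^2
= 175.25 N

175.25 N


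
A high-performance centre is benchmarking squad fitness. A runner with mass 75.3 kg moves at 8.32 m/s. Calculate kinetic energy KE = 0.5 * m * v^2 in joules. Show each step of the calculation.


v^2 = 8.32^2 = 69.2224
KE = 0.5 * 75.3 * 69.2224
= 2606.22 J

2606.22 J


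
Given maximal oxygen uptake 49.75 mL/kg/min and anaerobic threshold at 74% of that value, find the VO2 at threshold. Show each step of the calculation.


Percentage as decimal = 0.74
VO2 at AT = 49.75 * 0.74 = 36.82 mL/kg/min

36.82 mL/kg/min


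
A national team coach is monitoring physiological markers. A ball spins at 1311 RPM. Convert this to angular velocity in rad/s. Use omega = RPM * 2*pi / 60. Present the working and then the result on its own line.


omega = 1311 * 2 * pi / 60
= 1311 * 6.28318531 / 60
= 8237.256 / 60
= 137.288 rad/s

137.288 rad/s


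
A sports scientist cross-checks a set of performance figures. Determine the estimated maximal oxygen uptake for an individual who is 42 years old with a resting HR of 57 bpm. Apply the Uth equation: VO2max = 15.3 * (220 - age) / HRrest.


HRmax = 220 - 42 = 178
VO2max = 15.3 * (178 / 57)
= 15.3 * 3.1228
= 47.78 mL/kg/min

47.78 mL/kg/min


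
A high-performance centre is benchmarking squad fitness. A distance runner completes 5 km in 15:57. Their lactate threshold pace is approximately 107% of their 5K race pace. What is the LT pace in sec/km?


Convert to seconds: 15 min 57 s = 957 s
Pace per km = 957 / 5 = 191.4 s/km
LT pace = 191.4 * 1.07 = 204.8 s/km

204.8 s/km


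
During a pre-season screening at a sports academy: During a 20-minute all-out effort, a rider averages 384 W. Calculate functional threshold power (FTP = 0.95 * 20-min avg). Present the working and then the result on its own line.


FTP = 0.95 * 384
= 364.8 W

364.8 W


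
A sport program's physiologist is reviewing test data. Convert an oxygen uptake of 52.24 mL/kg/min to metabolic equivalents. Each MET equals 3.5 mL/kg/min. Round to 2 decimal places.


One MET = 3.5 mL/kg/min
Number of METs = 52.24 / 3.5
= 14.93 METs

14.93 METs


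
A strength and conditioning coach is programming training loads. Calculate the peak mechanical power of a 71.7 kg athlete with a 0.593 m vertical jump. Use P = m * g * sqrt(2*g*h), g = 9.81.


First, sqrt(2gh) = sqrt(2 * 9.81 * 0.593)
= sqrt(11.63466) = 3.410962 m/s
Power = 71.7 * 9.81 * 3.410962 = 2399.19 W

2399.19 W


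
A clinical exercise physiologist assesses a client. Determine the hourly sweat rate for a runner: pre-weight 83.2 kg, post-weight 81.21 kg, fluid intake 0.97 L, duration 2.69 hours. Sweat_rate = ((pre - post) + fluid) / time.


Mass lost = 83.2 - 81.21 = 1.99 kg
Add fluid consumed: 1.99 + 0.97 = 2.96 L total sweat
Sweat rate = 2.96 / 2.69 = 1.1 L/h

1.1 L/h


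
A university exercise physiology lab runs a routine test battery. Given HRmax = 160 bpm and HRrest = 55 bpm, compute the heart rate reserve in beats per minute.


Heart rate reserve = maximum HR minus resting HR
HRR = 160 - 55 = 105 bpm

105 bpm


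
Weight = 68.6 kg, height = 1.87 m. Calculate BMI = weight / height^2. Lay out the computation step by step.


height^2 = 1.87^2 = 3.4969
BMI = 68.6 / 3.4969 = 19.62 kg/m^2

19.62 kg/m^2


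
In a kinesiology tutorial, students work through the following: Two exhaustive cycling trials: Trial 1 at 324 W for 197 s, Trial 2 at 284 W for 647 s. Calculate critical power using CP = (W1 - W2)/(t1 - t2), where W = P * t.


W1 = 324 * 197 = 63828 J
W2 = 284 * 647 = 183748 J
CP = (63828 - 183748) / (197 - 647)
= -119920 / -450
= 266.49 W

266.49 W


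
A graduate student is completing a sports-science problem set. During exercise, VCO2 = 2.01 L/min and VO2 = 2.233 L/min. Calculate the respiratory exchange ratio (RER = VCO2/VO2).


RER = VCO2 / VO2
= 2.01 / 2.233
= 0.9001

0.9001


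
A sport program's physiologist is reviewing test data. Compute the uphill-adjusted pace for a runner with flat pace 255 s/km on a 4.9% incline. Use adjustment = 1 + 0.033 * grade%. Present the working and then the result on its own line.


Adjustment factor = 1 + 0.033 * 4.9 = 1.1617
Grade-adjusted pace = 255 * 1.1617 = 296.23 s/km

296.23 s/km


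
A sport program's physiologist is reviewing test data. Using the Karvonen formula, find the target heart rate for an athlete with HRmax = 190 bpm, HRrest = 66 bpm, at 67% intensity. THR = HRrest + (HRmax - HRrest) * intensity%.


HRR = 190 - 66 = 124
THR = 66 + 124 * 0.67
= 66 + 83.08
= 149.08 bpm

149.08 bpm


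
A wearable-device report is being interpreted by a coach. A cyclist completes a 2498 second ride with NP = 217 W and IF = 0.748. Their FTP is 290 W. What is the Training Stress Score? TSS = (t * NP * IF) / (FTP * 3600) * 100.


t * NP * IF = 2498 * 217 * 0.748 = 405465.368
FTP * 3600 = 1044000
TSS = (405465.368 / 1044000) * 100 = 38.84

38.84 TSS


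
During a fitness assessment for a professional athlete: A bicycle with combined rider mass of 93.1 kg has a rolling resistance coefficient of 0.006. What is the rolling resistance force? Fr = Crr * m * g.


Fr = 0.006 * 93.1 * 9.81
= 0.5586 * 9.81
= 5.48 N

5.48 N


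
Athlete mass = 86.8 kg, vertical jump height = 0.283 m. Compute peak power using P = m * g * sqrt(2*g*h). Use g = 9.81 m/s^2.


sqrt(2 * 9.81 * 0.283) = sqrt(5.55246) = 2.356366 m/s
P = 86.8 * 9.81 * 2.356366
= 2006.46 W

2006.46 W


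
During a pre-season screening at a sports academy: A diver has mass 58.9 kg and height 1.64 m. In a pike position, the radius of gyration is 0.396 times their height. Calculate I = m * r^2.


r = 0.396 * 1.64 = 0.64944 m
I = m * r^2 = 58.9 * 0.421772 = 24.842 kg*m^2

24.842 kg*m^2


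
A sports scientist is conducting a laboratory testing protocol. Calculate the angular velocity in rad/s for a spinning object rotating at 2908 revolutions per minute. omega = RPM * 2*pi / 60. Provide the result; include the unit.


omega = RPM * 2*pi / 60
= 2908 * 6.28318531 / 60
= 304.525 rad/s

304.525 rad/s


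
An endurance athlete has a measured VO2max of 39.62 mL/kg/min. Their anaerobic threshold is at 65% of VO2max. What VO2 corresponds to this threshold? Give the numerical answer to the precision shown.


Anaerobic threshold VO2 = VO2max * 65%
= 39.62 * 0.65
= 25.75 mL/kg/min

25.75 mL/kg/min


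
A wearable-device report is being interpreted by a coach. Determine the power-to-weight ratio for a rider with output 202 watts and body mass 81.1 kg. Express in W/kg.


P/W = 202 / 81.1 = 2.491 W/kg

2.491 W/kg


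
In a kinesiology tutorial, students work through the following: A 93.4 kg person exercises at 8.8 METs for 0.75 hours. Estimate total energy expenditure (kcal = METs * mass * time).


Energy = METs * mass(kg) * time(h)
= 8.8 * 93.4 * 0.75
= 616.44 kcal

616.44 kcal


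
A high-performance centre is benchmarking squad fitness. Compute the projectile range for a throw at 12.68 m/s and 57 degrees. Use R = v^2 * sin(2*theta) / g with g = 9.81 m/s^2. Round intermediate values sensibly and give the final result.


Two times the angle = 114 degrees
sin(114) = 0.913545
R = 160.7824 * 0.913545 / 9.81 = 14.973 m

14.973 m


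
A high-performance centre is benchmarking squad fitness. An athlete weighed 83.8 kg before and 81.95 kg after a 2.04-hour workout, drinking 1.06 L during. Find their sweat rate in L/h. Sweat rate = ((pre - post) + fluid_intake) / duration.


Body mass change = 1.85 kg
Total sweat loss = 1.85 + 1.06 = 2.91 L
Rate = 2.91 / 2.04 = 1.426 L/h

1.426 L/h


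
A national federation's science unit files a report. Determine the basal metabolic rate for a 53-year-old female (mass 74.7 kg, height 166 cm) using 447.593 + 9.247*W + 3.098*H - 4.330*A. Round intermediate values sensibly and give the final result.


BMR = 447.593 + 9.247*74.7 + 3.098*166 - 4.330*53
= 1423.12 kcal/day

1423.12 kcal/day


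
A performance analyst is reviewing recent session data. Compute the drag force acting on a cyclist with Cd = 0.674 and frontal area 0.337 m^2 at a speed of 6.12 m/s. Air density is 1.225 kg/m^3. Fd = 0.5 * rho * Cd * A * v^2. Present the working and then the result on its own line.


Step 1: v^2 = 37.4544
Step 2: Fd = 0.5 * 1.225 * 0.674 * 0.337 * 37.4544
= 5.211 N

5.211 N


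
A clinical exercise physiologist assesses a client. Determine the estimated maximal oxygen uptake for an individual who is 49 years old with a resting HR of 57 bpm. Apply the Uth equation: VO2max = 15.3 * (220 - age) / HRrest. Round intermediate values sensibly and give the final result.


HRmax = 220 - 49 = 171
VO2max = 15.3 * (171 / 57)
= 15.3 * 3.0
= 45.9 mL/kg/min

45.9 mL/kg/min


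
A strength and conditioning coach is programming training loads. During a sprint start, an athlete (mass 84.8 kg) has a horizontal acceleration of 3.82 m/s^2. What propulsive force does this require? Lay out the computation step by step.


Propulsive force = mass * acceleration
= 84.8 kg * 3.82 m/s^2
= 323.94 N

323.94 N


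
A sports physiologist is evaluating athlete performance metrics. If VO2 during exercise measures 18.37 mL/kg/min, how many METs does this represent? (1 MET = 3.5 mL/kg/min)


METs = VO2 / 3.5 = 18.37 / 3.5 = 5.25

5.25 METs


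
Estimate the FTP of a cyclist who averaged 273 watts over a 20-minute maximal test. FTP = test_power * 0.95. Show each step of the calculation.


FTP = 273 * 0.95 = 259.35 W

259.35 W


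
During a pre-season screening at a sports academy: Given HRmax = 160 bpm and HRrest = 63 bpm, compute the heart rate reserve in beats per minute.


Heart rate reserve = maximum HR minus resting HR
HRR = 160 - 63 = 97 bpm

97 bpm


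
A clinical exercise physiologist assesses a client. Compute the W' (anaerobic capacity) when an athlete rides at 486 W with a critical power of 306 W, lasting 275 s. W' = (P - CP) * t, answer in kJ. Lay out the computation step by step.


Above-CP power = 180 W
Duration = 275 s
W' = 180 * 275 = 49500 J
Convert: 49500 / 1000 = 49.5 kJ

49.5 kJ


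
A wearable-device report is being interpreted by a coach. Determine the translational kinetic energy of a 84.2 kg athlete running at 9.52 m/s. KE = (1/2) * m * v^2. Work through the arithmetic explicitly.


KE = 0.5 * m * v^2
= 0.5 * 84.2 * 9.52^2
= 0.5 * 84.2 * 90.6304
= 3815.54 J

3815.54 J


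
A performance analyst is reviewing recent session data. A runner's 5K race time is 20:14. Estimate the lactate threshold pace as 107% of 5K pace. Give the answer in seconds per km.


Total race time = 20*60 + 14 = 1214 seconds
5K pace = 1214 / 5 = 242.8 sec/km
LT pace = 242.8 * 1.07 = 259.8 sec/km

259.8 s/km


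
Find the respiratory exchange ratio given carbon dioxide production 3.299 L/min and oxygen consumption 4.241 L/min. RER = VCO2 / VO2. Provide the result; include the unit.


VCO2 = 3.299 L/min
VO2 = 4.241 L/min
RER = 3.299 / 4.241 = 0.7779

0.7779


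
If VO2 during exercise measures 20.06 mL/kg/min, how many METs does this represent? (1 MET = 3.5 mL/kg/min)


METs = VO2 / 3.5 = 20.06 / 3.5 = 5.73

5.73 METs


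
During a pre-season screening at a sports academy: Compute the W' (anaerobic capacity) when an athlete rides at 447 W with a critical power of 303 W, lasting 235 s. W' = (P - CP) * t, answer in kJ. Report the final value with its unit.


Above-CP power = 144 W
Duration = 235 s
W' = 144 * 235 = 33840 J
Convert: 33840 / 1000 = 33.84 kJ

33.84 kJ


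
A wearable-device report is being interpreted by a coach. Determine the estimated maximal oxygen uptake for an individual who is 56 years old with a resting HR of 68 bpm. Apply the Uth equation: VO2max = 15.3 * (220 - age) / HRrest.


HRmax = 220 - 56 = 164
VO2max = 15.3 * (164 / 68)
= 15.3 * 2.4118
= 36.9 mL/kg/min

36.9 mL/kg/min


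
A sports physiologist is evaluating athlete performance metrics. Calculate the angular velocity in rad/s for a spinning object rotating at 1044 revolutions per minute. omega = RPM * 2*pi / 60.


omega = RPM * 2*pi / 60
= 1044 * 6.28318531 / 60
= 109.327 rad/s

109.327 rad/s


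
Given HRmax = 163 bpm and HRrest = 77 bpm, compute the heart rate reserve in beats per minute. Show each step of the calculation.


Heart rate reserve = maximum HR minus resting HR
HRR = 163 - 77 = 86 bpm

86 bpm


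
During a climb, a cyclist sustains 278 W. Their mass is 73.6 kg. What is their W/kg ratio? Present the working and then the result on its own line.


Power-to-weight = 278 W / 73.6 kg
= 3.777 W/kg

3.777 W/kg


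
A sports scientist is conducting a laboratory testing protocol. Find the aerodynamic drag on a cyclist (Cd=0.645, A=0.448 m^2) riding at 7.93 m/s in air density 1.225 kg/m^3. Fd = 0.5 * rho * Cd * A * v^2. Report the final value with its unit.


Fd = 0.5 * 1.225 * 0.645 * 0.448 * 7.93^2
= 0.5 * 1.225 * 0.645 * 0.448 * 62.8849
= 11.13 N

11.13 N


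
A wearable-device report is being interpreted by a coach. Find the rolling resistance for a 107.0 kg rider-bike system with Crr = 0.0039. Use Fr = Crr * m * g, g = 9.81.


m * g = 107.0 * 9.81 = 1049.67 N
Fr = 0.0039 * 1049.67 = 4.094 N

4.094 N


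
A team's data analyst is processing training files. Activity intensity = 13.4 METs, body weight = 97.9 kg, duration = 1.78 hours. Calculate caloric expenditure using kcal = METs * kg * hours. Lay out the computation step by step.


kcal = 13.4 * 97.9 * 1.78
= 1311.86 * 1.78
= 2335.11 kcal

2335.11 kcal


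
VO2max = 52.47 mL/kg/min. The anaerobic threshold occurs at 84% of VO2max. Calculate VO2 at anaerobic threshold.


AT fraction = 84 / 100 = 0.84
AT VO2 = 52.47 * 0.84
= 44.07 mL/kg/min

44.07 mL/kg/min


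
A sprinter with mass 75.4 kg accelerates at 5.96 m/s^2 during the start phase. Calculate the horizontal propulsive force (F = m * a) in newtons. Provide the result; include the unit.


F = m * a
= 75.4 * 5.96
= 449.38 N

449.38 N


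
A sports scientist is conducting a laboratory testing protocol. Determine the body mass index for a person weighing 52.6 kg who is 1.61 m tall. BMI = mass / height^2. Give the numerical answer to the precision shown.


BMI = mass / height^2
= 52.6 / 1.61^2
= 52.6 / 2.5921
= 20.29 kg/m^2

20.29 kg/m^2


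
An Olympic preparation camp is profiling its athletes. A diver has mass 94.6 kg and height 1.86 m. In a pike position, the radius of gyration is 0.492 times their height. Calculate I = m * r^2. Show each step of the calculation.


r = 0.492 * 1.86 = 0.91512 m
I = m * r^2 = 94.6 * 0.837445 = 79.222 kg*m^2

79.222 kg*m^2


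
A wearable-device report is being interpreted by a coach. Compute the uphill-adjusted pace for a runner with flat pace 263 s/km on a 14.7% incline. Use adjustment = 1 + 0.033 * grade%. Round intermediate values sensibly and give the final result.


Adjustment factor = 1 + 0.033 * 14.7 = 1.4851
Grade-adjusted pace = 263 * 1.4851 = 390.58 s/km

390.58 s/km


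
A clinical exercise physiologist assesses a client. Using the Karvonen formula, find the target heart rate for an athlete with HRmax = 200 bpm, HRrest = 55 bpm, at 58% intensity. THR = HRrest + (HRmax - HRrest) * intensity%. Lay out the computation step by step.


HRR = 200 - 55 = 145
THR = 55 + 145 * 0.58
= 55 + 84.1
= 139.1 bpm

139.1 bpm


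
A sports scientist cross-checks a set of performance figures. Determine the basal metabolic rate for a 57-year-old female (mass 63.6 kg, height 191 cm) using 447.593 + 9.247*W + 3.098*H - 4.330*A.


BMR = 447.593 + 9.247*63.6 + 3.098*191 - 4.330*57
= 1380.61 kcal/day

1380.61 kcal/day


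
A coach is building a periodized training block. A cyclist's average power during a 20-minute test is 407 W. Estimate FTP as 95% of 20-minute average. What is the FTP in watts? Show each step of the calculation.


FTP = 20-min power * 0.95
= 407 * 0.95
= 386.65 W

386.65 W


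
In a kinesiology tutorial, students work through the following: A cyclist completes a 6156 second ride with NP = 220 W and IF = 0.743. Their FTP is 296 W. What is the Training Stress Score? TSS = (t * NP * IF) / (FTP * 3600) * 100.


t * NP * IF = 6156 * 220 * 0.743 = 1006259.76
FTP * 3600 = 1065600
TSS = (1006259.76 / 1065600) * 100 = 94.43

94.43 TSS


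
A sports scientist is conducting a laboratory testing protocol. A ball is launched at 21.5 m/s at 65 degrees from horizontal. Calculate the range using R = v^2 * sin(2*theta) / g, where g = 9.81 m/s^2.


sin(2 * 65) = sin(130) = 0.766044
v^2 = 21.5^2 = 462.25
R = 462.25 * 0.766044 / 9.81
= 36.096 m

36.096 m


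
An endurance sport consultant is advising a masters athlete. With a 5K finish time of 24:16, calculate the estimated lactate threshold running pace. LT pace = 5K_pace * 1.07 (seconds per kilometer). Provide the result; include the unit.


Race duration = 1456 s for 5 km
Average pace = 1456 / 5 = 291.2 s/km
LT pace = 291.2 * 1.07
= 311.58 s/km

311.58 s/km


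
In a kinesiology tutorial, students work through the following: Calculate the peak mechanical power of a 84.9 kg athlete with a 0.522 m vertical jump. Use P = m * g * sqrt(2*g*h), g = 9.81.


First, sqrt(2gh) = sqrt(2 * 9.81 * 0.522)
= sqrt(10.24164) = 3.200256 m/s
Power = 84.9 * 9.81 * 3.200256 = 2665.39 W

2665.39 W


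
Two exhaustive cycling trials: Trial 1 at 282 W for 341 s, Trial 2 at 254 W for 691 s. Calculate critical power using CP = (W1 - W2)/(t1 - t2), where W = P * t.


W1 = 282 * 341 = 96162 J
W2 = 254 * 691 = 175514 J
CP = (96162 - 175514) / (341 - 691)
= -79352 / -350
= 226.72 W

226.72 W


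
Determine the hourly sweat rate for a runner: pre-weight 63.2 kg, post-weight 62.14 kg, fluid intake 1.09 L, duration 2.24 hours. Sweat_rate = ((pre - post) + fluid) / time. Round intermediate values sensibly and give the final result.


Mass lost = 63.2 - 62.14 = 1.06 kg
Add fluid consumed: 1.06 + 1.09 = 2.15 L total sweat
Sweat rate = 2.15 / 2.24 = 0.96 L/h

0.96 L/h


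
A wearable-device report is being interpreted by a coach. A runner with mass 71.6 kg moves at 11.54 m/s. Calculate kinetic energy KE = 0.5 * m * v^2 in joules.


v^2 = 11.54^2 = 133.1716
KE = 0.5 * 71.6 * 133.1716
= 4767.54 J

4767.54 J


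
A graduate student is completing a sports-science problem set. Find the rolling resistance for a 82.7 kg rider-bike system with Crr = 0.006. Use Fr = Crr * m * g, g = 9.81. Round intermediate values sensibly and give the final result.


m * g = 82.7 * 9.81 = 811.287 N
Fr = 0.006 * 811.287 = 4.868 N

4.868 N


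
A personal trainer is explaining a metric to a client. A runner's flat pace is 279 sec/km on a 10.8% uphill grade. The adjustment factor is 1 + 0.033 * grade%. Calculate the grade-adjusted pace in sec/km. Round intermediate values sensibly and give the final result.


Factor = 1 + 0.033 * 10.8 = 1.3564
Adjusted pace = 279 * 1.3564
= 378.44 sec/km

378.44 s/km


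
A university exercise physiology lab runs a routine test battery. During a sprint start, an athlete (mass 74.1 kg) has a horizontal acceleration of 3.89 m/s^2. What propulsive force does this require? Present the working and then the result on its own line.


Propulsive force = mass * acceleration
= 74.1 kg * 3.89 m/s^2
= 288.25 N

288.25 N


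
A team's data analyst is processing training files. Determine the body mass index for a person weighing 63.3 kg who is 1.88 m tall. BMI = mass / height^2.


BMI = mass / height^2
= 63.3 / 1.88^2
= 63.3 / 3.5344
= 17.91 kg/m^2

17.91 kg/m^2


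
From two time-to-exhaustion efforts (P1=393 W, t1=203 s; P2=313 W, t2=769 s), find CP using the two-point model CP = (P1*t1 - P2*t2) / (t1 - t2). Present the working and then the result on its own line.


Work in trial 1 = 79779 J
Work in trial 2 = 240697 J
Delta work = -160918 J
Delta time = -566 s
CP = -160918 / -566 = 284.31 W

284.31 W


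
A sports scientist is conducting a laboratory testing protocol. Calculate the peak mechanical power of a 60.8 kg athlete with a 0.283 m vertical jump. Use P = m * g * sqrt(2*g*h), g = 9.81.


First, sqrt(2gh) = sqrt(2 * 9.81 * 0.283)
= sqrt(5.55246) = 2.356366 m/s
Power = 60.8 * 9.81 * 2.356366 = 1405.45 W

1405.45 W


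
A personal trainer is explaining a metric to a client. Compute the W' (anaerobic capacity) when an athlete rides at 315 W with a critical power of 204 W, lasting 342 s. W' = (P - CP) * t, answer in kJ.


Above-CP power = 111 W
Duration = 342 s
W' = 111 * 342 = 37962 J
Convert: 37962 / 1000 = 37.962 kJ

37.962 kJ


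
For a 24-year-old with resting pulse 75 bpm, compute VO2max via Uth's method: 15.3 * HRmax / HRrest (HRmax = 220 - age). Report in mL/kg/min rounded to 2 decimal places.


Step 1: HRmax = 220 - 24 = 196 bpm
Step 2: Ratio = 196 / 75 = 2.6133
Step 3: VO2max = 15.3 * 2.6133 = 39.98 mL/kg/min

39.98 mL/kg/min


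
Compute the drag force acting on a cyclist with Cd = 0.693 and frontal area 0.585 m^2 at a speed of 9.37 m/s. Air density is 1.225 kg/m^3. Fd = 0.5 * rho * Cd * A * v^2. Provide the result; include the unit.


Step 1: v^2 = 87.7969
Step 2: Fd = 0.5 * 1.225 * 0.693 * 0.585 * 87.7969
= 21.801 N

21.801 N


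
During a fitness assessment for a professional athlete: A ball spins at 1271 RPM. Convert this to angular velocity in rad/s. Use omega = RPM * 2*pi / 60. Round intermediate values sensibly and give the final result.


omega = 1271 * 2 * pi / 60
= 1271 * 6.28318531 / 60
= 7985.929 / 60
= 133.099 rad/s

133.099 rad/s


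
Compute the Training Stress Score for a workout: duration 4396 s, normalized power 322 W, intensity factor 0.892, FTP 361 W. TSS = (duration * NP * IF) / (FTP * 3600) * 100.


Product = 4396 * 322 * 0.892 = 1262636.704
Base = 361 * 3600 = 1299600
TSS = 1262636.704 / 1299600 * 100 = 97.16

97.16 TSS


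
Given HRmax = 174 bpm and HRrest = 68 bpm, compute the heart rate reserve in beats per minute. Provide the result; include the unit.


Heart rate reserve = maximum HR minus resting HR
HRR = 174 - 68 = 106 bpm

106 bpm


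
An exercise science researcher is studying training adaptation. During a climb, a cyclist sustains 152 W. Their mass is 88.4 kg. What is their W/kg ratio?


Power-to-weight = 152 W / 88.4 kg
= 1.719 W/kg

1.719 W/kg


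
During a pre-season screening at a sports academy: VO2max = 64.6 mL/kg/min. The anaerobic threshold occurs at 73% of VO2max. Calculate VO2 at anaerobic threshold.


AT fraction = 73 / 100 = 0.73
AT VO2 = 64.6 * 0.73
= 47.16 mL/kg/min

47.16 mL/kg/min


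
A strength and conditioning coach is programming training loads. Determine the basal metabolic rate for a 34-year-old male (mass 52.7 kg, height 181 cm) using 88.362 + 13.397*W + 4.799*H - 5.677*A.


BMR = 88.362 + 13.397*52.7 + 4.799*181 - 5.677*34
= 1469.98 kcal/day

1469.98 kcal/day


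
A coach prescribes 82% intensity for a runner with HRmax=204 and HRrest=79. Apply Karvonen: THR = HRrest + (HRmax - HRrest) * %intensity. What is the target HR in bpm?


Heart rate reserve = 204 - 79 = 125
Intensity fraction = 82 / 100 = 0.82
THR = 79 + 125 * 0.82 = 181.5 bpm

181.5 bpm


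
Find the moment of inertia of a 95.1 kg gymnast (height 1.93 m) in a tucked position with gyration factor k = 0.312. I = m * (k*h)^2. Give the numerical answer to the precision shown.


Radius of gyration = 0.312 * 1.93 = 0.60216 m
I = 95.1 * 0.60216^2
= 95.1 * 0.362597
= 34.483 kg*m^2

34.483 kg*m^2


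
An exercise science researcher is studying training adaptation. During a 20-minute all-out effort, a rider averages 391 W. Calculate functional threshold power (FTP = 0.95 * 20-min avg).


FTP = 0.95 * 391
= 371.45 W

371.45 W


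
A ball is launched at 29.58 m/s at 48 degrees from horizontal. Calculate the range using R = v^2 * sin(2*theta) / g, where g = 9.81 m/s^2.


sin(2 * 48) = sin(96) = 0.994522
v^2 = 29.58^2 = 874.9764
R = 874.9764 * 0.994522 / 9.81
= 88.704 m

88.704 m


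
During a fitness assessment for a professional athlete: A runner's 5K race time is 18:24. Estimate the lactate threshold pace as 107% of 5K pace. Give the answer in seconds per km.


Total race time = 18*60 + 24 = 1104 seconds
5K pace = 1104 / 5 = 220.8 sec/km
LT pace = 220.8 * 1.07 = 236.26 sec/km

236.26 s/km


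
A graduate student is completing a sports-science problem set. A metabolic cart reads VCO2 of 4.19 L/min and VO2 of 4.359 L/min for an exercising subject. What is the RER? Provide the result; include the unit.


RER = VCO2 / VO2 = 4.19 / 4.359 = 0.9612

0.9612


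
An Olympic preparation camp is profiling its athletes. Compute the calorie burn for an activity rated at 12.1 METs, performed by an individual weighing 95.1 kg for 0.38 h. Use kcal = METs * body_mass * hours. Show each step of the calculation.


Product of METs and mass = 12.1 * 95.1 = 1150.71
Total kcal = 1150.71 * 0.38 = 437.27 kcal

437.27 kcal


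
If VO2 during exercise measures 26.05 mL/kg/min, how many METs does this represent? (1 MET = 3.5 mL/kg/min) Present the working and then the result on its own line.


METs = VO2 / 3.5 = 26.05 / 3.5 = 7.44

7.44 METs


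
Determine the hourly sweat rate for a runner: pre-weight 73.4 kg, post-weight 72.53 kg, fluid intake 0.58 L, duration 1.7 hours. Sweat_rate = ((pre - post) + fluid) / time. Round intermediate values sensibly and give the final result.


Mass lost = 73.4 - 72.53 = 0.87 kg
Add fluid consumed: 0.87 + 0.58 = 1.45 L total sweat
Sweat rate = 1.45 / 1.7 = 0.853 L/h

0.853 L/h


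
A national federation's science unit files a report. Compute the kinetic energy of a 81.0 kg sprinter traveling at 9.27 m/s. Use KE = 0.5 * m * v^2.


Velocity squared = 85.9329
KE = 0.5 * 81.0 * 85.9329 = 3480.28 J

3480.28 J


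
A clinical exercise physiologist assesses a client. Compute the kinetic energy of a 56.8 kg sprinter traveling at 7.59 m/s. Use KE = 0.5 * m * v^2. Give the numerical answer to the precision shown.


Velocity squared = 57.6081
KE = 0.5 * 56.8 * 57.6081 = 1636.07 J

1636.07 J


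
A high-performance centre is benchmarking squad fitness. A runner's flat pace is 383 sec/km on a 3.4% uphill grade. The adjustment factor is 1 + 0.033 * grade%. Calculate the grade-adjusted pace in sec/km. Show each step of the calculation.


Factor = 1 + 0.033 * 3.4 = 1.1122
Adjusted pace = 383 * 1.1122
= 425.97 sec/km

425.97 s/km


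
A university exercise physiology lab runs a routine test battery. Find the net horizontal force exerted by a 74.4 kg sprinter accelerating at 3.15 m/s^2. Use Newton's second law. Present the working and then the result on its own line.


Newton's second law: F = m * a
F = 74.4 * 3.15 = 234.36 N

234.36 N


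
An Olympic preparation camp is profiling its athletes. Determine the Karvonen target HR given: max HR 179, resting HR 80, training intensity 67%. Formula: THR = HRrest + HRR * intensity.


HRR = HRmax - HRrest = 179 - 80 = 99
THR = 80 + 99 * 0.67
= 146.33 bpm

146.33 bpm


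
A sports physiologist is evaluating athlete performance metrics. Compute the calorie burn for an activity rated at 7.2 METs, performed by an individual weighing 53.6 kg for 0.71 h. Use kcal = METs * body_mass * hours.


Product of METs and mass = 7.2 * 53.6 = 385.92
Total kcal = 385.92 * 0.71 = 274.0 kcal

274.0 kcal


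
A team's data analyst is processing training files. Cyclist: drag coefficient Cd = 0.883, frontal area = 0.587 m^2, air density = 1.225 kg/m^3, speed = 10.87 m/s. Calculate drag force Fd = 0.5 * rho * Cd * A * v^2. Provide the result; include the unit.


v^2 = 10.87^2 = 118.1569
Fd = 0.5 * 1.225 * 0.883 * 0.587 * 118.1569
= 37.511 N

37.511 N


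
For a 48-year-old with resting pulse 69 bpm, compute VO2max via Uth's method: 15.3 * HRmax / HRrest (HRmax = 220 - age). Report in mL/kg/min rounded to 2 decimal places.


Step 1: HRmax = 220 - 48 = 172 bpm
Step 2: Ratio = 172 / 69 = 2.4928
Step 3: VO2max = 15.3 * 2.4928 = 38.14 mL/kg/min

38.14 mL/kg/min


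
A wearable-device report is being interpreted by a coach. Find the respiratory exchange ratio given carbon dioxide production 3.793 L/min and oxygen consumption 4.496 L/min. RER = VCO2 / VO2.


VCO2 = 3.793 L/min
VO2 = 4.496 L/min
RER = 3.793 / 4.496 = 0.8436

0.8436


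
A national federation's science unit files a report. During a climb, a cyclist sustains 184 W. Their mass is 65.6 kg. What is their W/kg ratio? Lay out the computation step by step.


Power-to-weight = 184 W / 65.6 kg
= 2.805 W/kg

2.805 W/kg


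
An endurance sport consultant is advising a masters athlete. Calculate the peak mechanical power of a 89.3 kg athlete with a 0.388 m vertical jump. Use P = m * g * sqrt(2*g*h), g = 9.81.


First, sqrt(2gh) = sqrt(2 * 9.81 * 0.388)
= sqrt(7.61256) = 2.759087 m/s
Power = 89.3 * 9.81 * 2.759087 = 2417.05 W

2417.05 W


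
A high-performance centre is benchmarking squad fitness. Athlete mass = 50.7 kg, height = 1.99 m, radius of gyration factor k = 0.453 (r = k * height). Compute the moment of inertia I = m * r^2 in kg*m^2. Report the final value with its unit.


r = k * height = 0.453 * 1.99 = 0.90147 m
r^2 = 0.90147^2 = 0.812648
I = 50.7 * 0.812648 = 41.201 kg*m^2

41.201 kg*m^2


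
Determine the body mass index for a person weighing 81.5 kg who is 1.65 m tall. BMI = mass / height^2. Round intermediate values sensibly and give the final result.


BMI = mass / height^2
= 81.5 / 1.65^2
= 81.5 / 2.7225
= 29.94 kg/m^2

29.94 kg/m^2


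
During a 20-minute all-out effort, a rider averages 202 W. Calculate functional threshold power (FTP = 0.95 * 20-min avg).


FTP = 0.95 * 202
= 191.9 W

191.9 W


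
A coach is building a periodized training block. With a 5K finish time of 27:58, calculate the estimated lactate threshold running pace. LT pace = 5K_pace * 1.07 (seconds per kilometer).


Race duration = 1678 s for 5 km
Average pace = 1678 / 5 = 335.6 s/km
LT pace = 335.6 * 1.07
= 359.09 s/km

359.09 s/km
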